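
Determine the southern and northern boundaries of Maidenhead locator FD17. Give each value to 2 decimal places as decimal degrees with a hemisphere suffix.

Field F=5, D=3: +5·20° lon, +3·10° lat → SW at lon -80°, lat -60°.
Square 1, 7: +1·2° lon, +7·1° lat → SW at lon -78°, lat -53°.
Cell spans 2° lon × 1° lat.
south 53.00° S, north 52.00° S.

53.00° S, 52.00° S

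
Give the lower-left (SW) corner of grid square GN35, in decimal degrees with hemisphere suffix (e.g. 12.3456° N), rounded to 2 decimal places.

Field G=6, N=13: +6·20° lon, +13·10° lat → SW at lon -60°, lat 40°.
Square 3, 5: +3·2° lon, +5·1° lat → SW at lon -54°, lat 45°.
latitude 45.00° N, longitude 54.00° W.

45.00° N, 54.00° W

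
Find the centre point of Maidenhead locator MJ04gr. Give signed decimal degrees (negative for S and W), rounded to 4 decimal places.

Field M=12, J=9: +12·20° lon, +9·10° lat → SW at lon 60°, lat 0°.
Square 0, 4: +0·2° lon, +4·1° lat → SW at lon 60°, lat 4°.
Subsquare g=6, r=17: +6·0.0833333° lon, +17·0.0416667° lat → SW at lon 60.5°, lat 4.70833°.
Cell spans 0.0833333° lon × 0.0416667° lat. Centre is SW corner plus half of each.
latitude 4.7292, longitude 60.5417.

4.7292, 60.5417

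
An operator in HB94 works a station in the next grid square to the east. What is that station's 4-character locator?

IB04

Longitude square 9; +1 → 10, wraps to 0, carry into field.
Longitude field H = 7; +1 → 8 = I.
The latitude characters are unchanged.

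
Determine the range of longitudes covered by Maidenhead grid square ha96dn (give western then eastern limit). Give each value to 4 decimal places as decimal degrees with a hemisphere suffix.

Field H=7, A=0: +7·20° lon, +0·10° lat → SW at lon -40°, lat -90°.
Square 9, 6: +9·2° lon, +6·1° lat → SW at lon -22°, lat -84°.
Subsquare d=3, n=13: +3·0.0833333° lon, +13·0.0416667° lat → SW at lon -21.75°, lat -83.4583°.
Cell spans 0.0833333° lon × 0.0416667° lat.
west 21.7500° W, east 21.6667° W.

21.7500° W, 21.6667° W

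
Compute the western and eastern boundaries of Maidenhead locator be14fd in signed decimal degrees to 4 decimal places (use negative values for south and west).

-157.5833, -157.5000

Field B=1, E=4: +1·20° lon, +4·10° lat → SW at lon -160°, lat -50°.
Square 1, 4: +1·2° lon, +4·1° lat → SW at lon -158°, lat -46°.
Subsquare f=5, d=3: +5·0.0833333° lon, +3·0.0416667° lat → SW at lon -157.583°, lat -45.875°.
Cell spans 0.0833333° lon × 0.0416667° lat.
west -157.5833, east -157.5000.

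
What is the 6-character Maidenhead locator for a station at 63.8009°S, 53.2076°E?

Add 180° to longitude and 90° to latitude: 233.2076, 26.1991.
Field: 233.2076/20 → 11 → L, 26.1991/10 → 2 → C; chars LC.
Square: 13.2076/2 → 6, 6.1991/1 → 6; chars 66.
Subsquare: 1.2076/0.0833333 → 14 → o, 0.1991/0.0416667 → 4 → e; chars oe.

LC66oe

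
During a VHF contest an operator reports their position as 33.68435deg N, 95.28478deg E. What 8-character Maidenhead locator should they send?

Add 180° to longitude and 90° to latitude: 275.28478, 123.68435.
Field: 275.28478/20 → 13 → N, 123.68435/10 → 12 → M; chars NM.
Square: 15.28478/2 → 7, 3.68435/1 → 3; chars 73.
Subsquare: 1.28478/0.0833333 → 15 → p, 0.68435/0.0416667 → 16 → q; chars pq.
Extended square: 0.03478/0.00833333 → 4, 0.01768/0.00416667 → 4; chars 44.

NM73pq44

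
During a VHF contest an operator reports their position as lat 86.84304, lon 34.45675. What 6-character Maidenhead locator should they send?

KR76fu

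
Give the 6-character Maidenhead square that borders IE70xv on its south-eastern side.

IE80au

Longitude subsquare x = 23; +1 → 24, wraps to 0 = a, carry into square.
Longitude square 7; +1 → 8.
Latitude subsquare v = 21; −1 → 20 = u.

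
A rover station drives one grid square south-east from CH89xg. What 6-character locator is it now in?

CH99af

Longitude subsquare x = 23; +1 → 24, wraps to 0 = a, carry into square.
Longitude square 8; +1 → 9.
Latitude subsquare g = 6; −1 → 5 = f.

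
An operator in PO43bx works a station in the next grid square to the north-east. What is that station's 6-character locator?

Longitude subsquare b = 1; +1 → 2 = c.
Latitude subsquare x = 23; +1 → 24, wraps to 0 = a, carry into square.
Latitude square 3; +1 → 4.

PO44ca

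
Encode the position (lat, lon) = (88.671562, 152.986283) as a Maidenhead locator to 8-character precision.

QR68lq81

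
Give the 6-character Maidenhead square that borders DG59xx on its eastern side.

Longitude subsquare x = 23; +1 → 24, wraps to 0 = a, carry into square.
Longitude square 5; +1 → 6.
The latitude characters are unchanged.

DG69ax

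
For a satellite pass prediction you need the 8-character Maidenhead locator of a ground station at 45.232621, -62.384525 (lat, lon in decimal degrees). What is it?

FN85tf35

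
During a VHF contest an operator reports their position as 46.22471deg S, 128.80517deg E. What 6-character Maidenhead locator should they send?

PE43js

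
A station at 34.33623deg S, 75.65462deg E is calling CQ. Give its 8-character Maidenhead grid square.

MF75tp89

Add 180° to longitude and 90° to latitude: 255.65462, 55.66377.
Field (20°×10°, letters A–R): lon ⌊255.65462/20⌋ = 12 → M; lat ⌊55.66377/10⌋ = 5 → F.
Square (2°×1°, digits 0–9): lon ⌊15.65462/2⌋ = 7; lat ⌊5.66377/1⌋ = 5.
Subsquare (5′×2.5′, letters a–x): lon ⌊1.65462/0.0833333⌋ = 19 → t; lat ⌊0.66377/0.0416667⌋ = 15 → p.
Extended square (30″×15″, digits 0–9): lon ⌊0.07129/0.00833333⌋ = 8; lat ⌊0.03877/0.00416667⌋ = 9.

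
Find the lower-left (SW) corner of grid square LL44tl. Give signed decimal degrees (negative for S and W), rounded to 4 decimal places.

24.4583, 49.5833

Field L=11, L=11: +11·20° lon, +11·10° lat → SW at lon 40°, lat 20°.
Square 4, 4: +4·2° lon, +4·1° lat → SW at lon 48°, lat 24°.
Subsquare t=19, l=11: +19·0.0833333° lon, +11·0.0416667° lat → SW at lon 49.5833°, lat 24.4583°.
latitude 24.4583, longitude 49.5833.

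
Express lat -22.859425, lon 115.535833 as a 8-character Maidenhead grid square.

OG77sd43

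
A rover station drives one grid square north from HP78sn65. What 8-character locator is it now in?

Latitude extended square 5; +1 → 6.
The longitude characters are unchanged.

HP78sn66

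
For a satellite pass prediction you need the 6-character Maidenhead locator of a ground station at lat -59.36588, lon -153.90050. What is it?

BD30bp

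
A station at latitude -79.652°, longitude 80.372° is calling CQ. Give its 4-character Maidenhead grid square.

NB00

Offset from 180°W / 90°S: lon 260.37°, lat 10.35°.
Field (20°×10°, letters A–R): 260.37/20 → 13 → N, 10.35/10 → 1 → B; chars NB.
Square (2°×1°, digits 0–9): 0.37/2 → 0, 0.35/1 → 0; chars 00.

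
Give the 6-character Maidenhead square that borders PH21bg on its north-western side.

Longitude subsquare b = 1; −1 → 0 = a.
Latitude subsquare g = 6; +1 → 7 = h.

PH21ah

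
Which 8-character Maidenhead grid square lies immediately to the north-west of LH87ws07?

LH87vs98

Longitude extended square 0; −1 → -1, wraps to 9, carry into subsquare.
Longitude subsquare w = 22; −1 → 21 = v.
Latitude extended square 7; +1 → 8.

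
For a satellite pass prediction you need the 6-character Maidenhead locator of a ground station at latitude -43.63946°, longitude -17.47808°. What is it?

IE16gi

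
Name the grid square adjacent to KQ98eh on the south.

KQ98eg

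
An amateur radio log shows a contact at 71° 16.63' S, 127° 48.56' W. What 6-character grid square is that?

CB68cr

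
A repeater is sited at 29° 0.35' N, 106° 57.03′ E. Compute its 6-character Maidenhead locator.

OL39la

Shift to the Maidenhead origin (180°W, 90°S): lon 286.9505, lat 119.0058.
Field: lon ⌊286.9505/20⌋ = 14 → O; lat ⌊119.0058/10⌋ = 11 → L.
Square: lon ⌊6.9505/2⌋ = 3; lat ⌊9.0058/1⌋ = 9.
Subsquare: lon ⌊0.9505/0.0833333⌋ = 11 → l; lat ⌊0.0058/0.0416667⌋ = 0 → a.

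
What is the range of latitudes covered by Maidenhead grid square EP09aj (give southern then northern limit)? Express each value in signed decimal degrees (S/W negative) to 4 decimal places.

69.3750, 69.4167

Field E=4, P=15: +4·20° lon, +15·10° lat → SW at lon -100°, lat 60°.
Square 0, 9: +0·2° lon, +9·1° lat → SW at lon -100°, lat 69°.
Subsquare a=0, j=9: +0·0.0833333° lon, +9·0.0416667° lat → SW at lon -100°, lat 69.375°.
Cell spans 0.0833333° lon × 0.0416667° lat.
south 69.3750, north 69.4167.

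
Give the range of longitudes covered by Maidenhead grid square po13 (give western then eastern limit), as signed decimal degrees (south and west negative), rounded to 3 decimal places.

Field P=15, O=14: +15·20° lon, +14·10° lat → SW at lon 120°, lat 50°.
Square 1, 3: +1·2° lon, +3·1° lat → SW at lon 122°, lat 53°.
Cell spans 2° lon × 1° lat.
west 122.000, east 124.000.

122.000, 124.000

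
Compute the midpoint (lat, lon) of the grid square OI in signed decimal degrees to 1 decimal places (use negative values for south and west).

Field O=14, I=8: +14·20° lon, +8·10° lat → SW at lon 100°, lat -10°.
Cell spans 20° lon × 10° lat. Centre is SW corner plus half of each.
latitude -5.0, longitude 110.0.

-5.0, 110.0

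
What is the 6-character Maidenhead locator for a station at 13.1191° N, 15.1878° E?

JK73oc

Offset from 180°W / 90°S: lon 195.1878°, lat 103.1191°.
Field: 195.1878/20 → 9 → J, 103.1191/10 → 10 → K; chars JK.
Square: 15.1878/2 → 7, 3.1191/1 → 3; chars 73.
Subsquare: 1.1878/0.0833333 → 14 → o, 0.1191/0.0416667 → 2 → c; chars oc.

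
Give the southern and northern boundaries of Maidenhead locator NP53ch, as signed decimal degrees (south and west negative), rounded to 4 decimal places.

Field N=13, P=15: +13·20° lon, +15·10° lat → SW at lon 80°, lat 60°.
Square 5, 3: +5·2° lon, +3·1° lat → SW at lon 90°, lat 63°.
Subsquare c=2, h=7: +2·0.0833333° lon, +7·0.0416667° lat → SW at lon 90.1667°, lat 63.2917°.
Cell spans 0.0833333° lon × 0.0416667° lat.
south 63.2917, north 63.3333.

63.2917, 63.3333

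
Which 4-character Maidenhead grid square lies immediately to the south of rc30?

RB39

Latitude square 0; −1 → -1, wraps to 9, carry into field.
Latitude field C = 2; −1 → 1 = B.
The longitude characters are unchanged.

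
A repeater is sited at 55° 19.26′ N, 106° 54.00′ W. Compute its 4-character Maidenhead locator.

Offset from 180°W / 90°S: lon 73.10°, lat 145.32°.
Field: lon ⌊73.10/20⌋ = 3 → D; lat ⌊145.32/10⌋ = 14 → O.
Square: lon ⌊13.10/2⌋ = 6; lat ⌊5.32/1⌋ = 5.

DO65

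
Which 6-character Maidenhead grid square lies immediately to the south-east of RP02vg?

RP02wf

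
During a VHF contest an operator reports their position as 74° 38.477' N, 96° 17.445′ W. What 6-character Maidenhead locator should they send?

EQ14up

Offset from 180°W / 90°S: lon 83.7092°, lat 164.6413°.
Field (20°×10°, letters A–R): 83.7092/20 → 4 → E, 164.6413/10 → 16 → Q; chars EQ.
Square (2°×1°, digits 0–9): 3.7092/2 → 1, 4.6413/1 → 4; chars 14.
Subsquare (5′×2.5′, letters a–x): 1.7092/0.0833333 → 20 → u, 0.6413/0.0416667 → 15 → p; chars up.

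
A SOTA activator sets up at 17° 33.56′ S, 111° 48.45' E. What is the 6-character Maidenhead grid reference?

Add 180° to longitude and 90° to latitude: 291.8075, 72.4407.
Field: lon ⌊291.8075/20⌋ = 14 → O; lat ⌊72.4407/10⌋ = 7 → H.
Square: lon ⌊11.8075/2⌋ = 5; lat ⌊2.4407/1⌋ = 2.
Subsquare: lon ⌊1.8075/0.0833333⌋ = 21 → v; lat ⌊0.4407/0.0416667⌋ = 10 → k.

OH52vk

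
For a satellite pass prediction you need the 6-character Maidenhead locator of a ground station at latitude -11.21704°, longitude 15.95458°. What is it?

Offset from 180°W / 90°S: lon 195.9546°, lat 78.7830°.
Field: lon ⌊195.9546/20⌋ = 9 → J; lat ⌊78.7830/10⌋ = 7 → H.
Square: lon ⌊15.9546/2⌋ = 7; lat ⌊8.7830/1⌋ = 8.
Subsquare: lon ⌊1.9546/0.0833333⌋ = 23 → x; lat ⌊0.7830/0.0416667⌋ = 18 → s.

JH78xs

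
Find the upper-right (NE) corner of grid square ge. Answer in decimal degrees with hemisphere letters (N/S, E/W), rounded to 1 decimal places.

40.0° S, 40.0° W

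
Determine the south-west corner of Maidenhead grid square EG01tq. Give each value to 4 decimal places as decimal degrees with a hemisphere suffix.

Field E=4, G=6: +4·20° lon, +6·10° lat → SW at lon -100°, lat -30°.
Square 0, 1: +0·2° lon, +1·1° lat → SW at lon -100°, lat -29°.
Subsquare t=19, q=16: +19·0.0833333° lon, +16·0.0416667° lat → SW at lon -98.4167°, lat -28.3333°.
latitude 28.3333° S, longitude 98.4167° W.

28.3333° S, 98.4167° W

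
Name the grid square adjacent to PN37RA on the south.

PN36rx

Latitude subsquare a = 0; −1 → -1, wraps to 23 = x, carry into square.
Latitude square 7; −1 → 6.
The longitude characters are unchanged.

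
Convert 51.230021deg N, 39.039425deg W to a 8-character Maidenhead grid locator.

Shift to the Maidenhead origin (180°W, 90°S): lon 140.96058, lat 141.23002.
Field (20°×10°, letters A–R): 140.96058/20 → 7 → H, 141.23002/10 → 14 → O; chars HO.
Square (2°×1°, digits 0–9): 0.96058/2 → 0, 1.23002/1 → 1; chars 01.
Subsquare (5′×2.5′, letters a–x): 0.96058/0.0833333 → 11 → l, 0.23002/0.0416667 → 5 → f; chars lf.
Extended square (30″×15″, digits 0–9): 0.04391/0.00833333 → 5, 0.02169/0.00416667 → 5; chars 55.

HO01lf55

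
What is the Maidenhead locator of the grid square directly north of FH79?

FI70

Latitude square 9; +1 → 10, wraps to 0, carry into field.
Latitude field H = 7; +1 → 8 = I.
The longitude characters are unchanged.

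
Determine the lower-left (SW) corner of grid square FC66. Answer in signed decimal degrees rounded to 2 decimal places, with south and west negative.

Field F=5, C=2: +5·20° lon, +2·10° lat → SW at lon -80°, lat -70°.
Square 6, 6: +6·2° lon, +6·1° lat → SW at lon -68°, lat -64°.
latitude -64.00, longitude -68.00.

-64.00, -68.00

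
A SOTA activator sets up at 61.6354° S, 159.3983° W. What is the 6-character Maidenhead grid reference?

BC08hi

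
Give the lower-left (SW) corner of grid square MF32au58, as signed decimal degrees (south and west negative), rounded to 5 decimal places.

Field M=12, F=5: +12·20° lon, +5·10° lat → SW at lon 60°, lat -40°.
Square 3, 2: +3·2° lon, +2·1° lat → SW at lon 66°, lat -38°.
Subsquare a=0, u=20: +0·0.0833333° lon, +20·0.0416667° lat → SW at lon 66°, lat -37.1667°.
Extended square 5, 8: +5·0.00833333° lon, +8·0.00416667° lat → SW at lon 66.0417°, lat -37.1333°.
latitude -37.13333, longitude 66.04167.

-37.13333, 66.04167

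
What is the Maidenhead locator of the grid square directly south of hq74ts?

Latitude subsquare s = 18; −1 → 17 = r.
The longitude characters are unchanged.

HQ74tr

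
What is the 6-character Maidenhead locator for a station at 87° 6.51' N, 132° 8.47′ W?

CR37wc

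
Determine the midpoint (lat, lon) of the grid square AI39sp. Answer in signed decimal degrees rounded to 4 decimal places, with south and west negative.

Field A=0, I=8: +0·20° lon, +8·10° lat → SW at lon -180°, lat -10°.
Square 3, 9: +3·2° lon, +9·1° lat → SW at lon -174°, lat -1°.
Subsquare s=18, p=15: +18·0.0833333° lon, +15·0.0416667° lat → SW at lon -172.5°, lat -0.375°.
Cell spans 0.0833333° lon × 0.0416667° lat. Centre is SW corner plus half of each.
latitude -0.3542, longitude -172.4583.

-0.3542, -172.4583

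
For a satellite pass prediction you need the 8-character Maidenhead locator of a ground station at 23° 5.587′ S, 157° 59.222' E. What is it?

QG86xv87

Add 180° to longitude and 90° to latitude: 337.98703, 66.90688.
Field: lon ⌊337.98703/20⌋ = 16 → Q; lat ⌊66.90688/10⌋ = 6 → G.
Square: lon ⌊17.98703/2⌋ = 8; lat ⌊6.90688/1⌋ = 6.
Subsquare: lon ⌊1.98703/0.0833333⌋ = 23 → x; lat ⌊0.90688/0.0416667⌋ = 21 → v.
Extended square: lon ⌊0.07037/0.00833333⌋ = 8; lat ⌊0.03188/0.00416667⌋ = 7.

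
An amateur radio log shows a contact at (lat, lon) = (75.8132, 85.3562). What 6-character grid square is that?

NQ25qt

Shift to the Maidenhead origin (180°W, 90°S): lon 265.3562, lat 165.8132.
Field: 265.3562/20 → 13 → N, 165.8132/10 → 16 → Q; chars NQ.
Square: 5.3562/2 → 2, 5.8132/1 → 5; chars 25.
Subsquare: 1.3562/0.0833333 → 16 → q, 0.8132/0.0416667 → 19 → t; chars qt.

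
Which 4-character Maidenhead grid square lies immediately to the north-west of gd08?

FD99

Longitude square 0; −1 → -1, wraps to 9, carry into field.
Longitude field G = 6; −1 → 5 = F.
Latitude square 8; +1 → 9.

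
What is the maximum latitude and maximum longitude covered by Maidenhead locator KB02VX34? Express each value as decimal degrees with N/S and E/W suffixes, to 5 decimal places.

Field K=10, B=1: +10·20° lon, +1·10° lat → SW at lon 20°, lat -80°.
Square 0, 2: +0·2° lon, +2·1° lat → SW at lon 20°, lat -78°.
Subsquare v=21, x=23: +21·0.0833333° lon, +23·0.0416667° lat → SW at lon 21.75°, lat -77.0417°.
Extended square 3, 4: +3·0.00833333° lon, +4·0.00416667° lat → SW at lon 21.775°, lat -77.025°.
Cell spans 0.00833333° lon × 0.00416667° lat. NE corner is SW corner plus one full cell.
latitude 77.02083° S, longitude 21.78333° E.

77.02083° S, 21.78333° E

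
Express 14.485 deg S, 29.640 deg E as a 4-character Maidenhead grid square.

KH45

Offset from 180°W / 90°S: lon 209.64°, lat 75.52°.
Field: lon ⌊209.64/20⌋ = 10 → K; lat ⌊75.52/10⌋ = 7 → H.
Square: lon ⌊9.64/2⌋ = 4; lat ⌊5.52/1⌋ = 5.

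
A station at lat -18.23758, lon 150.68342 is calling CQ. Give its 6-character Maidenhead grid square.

QH51is

Add 180° to longitude and 90° to latitude: 330.6834, 71.7624.
Field: lon ⌊330.6834/20⌋ = 16 → Q; lat ⌊71.7624/10⌋ = 7 → H.
Square: lon ⌊10.6834/2⌋ = 5; lat ⌊1.7624/1⌋ = 1.
Subsquare: lon ⌊0.6834/0.0833333⌋ = 8 → i; lat ⌊0.7624/0.0416667⌋ = 18 → s.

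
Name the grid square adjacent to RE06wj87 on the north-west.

RE06wj78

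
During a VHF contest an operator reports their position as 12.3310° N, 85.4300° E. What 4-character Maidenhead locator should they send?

NK22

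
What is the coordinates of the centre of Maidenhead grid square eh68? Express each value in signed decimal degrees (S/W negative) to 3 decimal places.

Field E=4, H=7: +4·20° lon, +7·10° lat → SW at lon -100°, lat -20°.
Square 6, 8: +6·2° lon, +8·1° lat → SW at lon -88°, lat -12°.
Cell spans 2° lon × 1° lat. Centre is SW corner plus half of each.
latitude -11.500, longitude -87.000.

-11.500, -87.000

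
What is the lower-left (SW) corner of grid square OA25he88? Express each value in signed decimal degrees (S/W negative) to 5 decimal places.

Field O=14, A=0: +14·20° lon, +0·10° lat → SW at lon 100°, lat -90°.
Square 2, 5: +2·2° lon, +5·1° lat → SW at lon 104°, lat -85°.
Subsquare h=7, e=4: +7·0.0833333° lon, +4·0.0416667° lat → SW at lon 104.583°, lat -84.8333°.
Extended square 8, 8: +8·0.00833333° lon, +8·0.00416667° lat → SW at lon 104.65°, lat -84.8°.
latitude -84.80000, longitude 104.65000.

-84.80000, 104.65000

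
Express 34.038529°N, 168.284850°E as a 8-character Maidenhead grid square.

Add 180° to longitude and 90° to latitude: 348.28485, 124.03853.
Field (20°×10°, letters A–R): 348.28485/20 → 17 → R, 124.03853/10 → 12 → M; chars RM.
Square (2°×1°, digits 0–9): 8.28485/2 → 4, 4.03853/1 → 4; chars 44.
Subsquare (5′×2.5′, letters a–x): 0.28485/0.0833333 → 3 → d, 0.03853/0.0416667 → 0 → a; chars da.
Extended square (30″×15″, digits 0–9): 0.03485/0.00833333 → 4, 0.03853/0.00416667 → 9; chars 49.

RM44da49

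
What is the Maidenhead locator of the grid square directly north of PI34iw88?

PI34iw89

Latitude extended square 8; +1 → 9.
The longitude characters are unchanged.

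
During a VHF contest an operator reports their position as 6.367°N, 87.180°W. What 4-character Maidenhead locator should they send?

EJ66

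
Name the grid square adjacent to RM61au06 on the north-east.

Longitude extended square 0; +1 → 1.
Latitude extended square 6; +1 → 7.

RM61au17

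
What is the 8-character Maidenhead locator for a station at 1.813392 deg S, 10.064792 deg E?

JI58ae74

Add 180° to longitude and 90° to latitude: 190.06479, 88.18661.
Field (20°×10°, letters A–R): 190.06479/20 → 9 → J, 88.18661/10 → 8 → I; chars JI.
Square (2°×1°, digits 0–9): 10.06479/2 → 5, 8.18661/1 → 8; chars 58.
Subsquare (5′×2.5′, letters a–x): 0.06479/0.0833333 → 0 → a, 0.18661/0.0416667 → 4 → e; chars ae.
Extended square (30″×15″, digits 0–9): 0.06479/0.00833333 → 7, 0.01994/0.00416667 → 4; chars 74.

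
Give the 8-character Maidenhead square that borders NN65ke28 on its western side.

NN65ke18

Longitude extended square 2; −1 → 1.
The latitude characters are unchanged.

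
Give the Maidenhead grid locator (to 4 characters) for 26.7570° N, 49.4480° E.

Offset from 180°W / 90°S: lon 229.45°, lat 116.76°.
Field: 229.45/20 → 11 → L, 116.76/10 → 11 → L; chars LL.
Square: 9.45/2 → 4, 6.76/1 → 6; chars 46.

LL46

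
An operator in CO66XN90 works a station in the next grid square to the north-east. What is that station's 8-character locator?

CO76an01

Longitude extended square 9; +1 → 10, wraps to 0, carry into subsquare.
Longitude subsquare x = 23; +1 → 24, wraps to 0 = a, carry into square.
Longitude square 6; +1 → 7.
Latitude extended square 0; +1 → 1.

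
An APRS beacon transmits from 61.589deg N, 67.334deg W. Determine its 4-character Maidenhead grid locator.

FP61

Offset from 180°W / 90°S: lon 112.67°, lat 151.59°.
Field: lon ⌊112.67/20⌋ = 5 → F; lat ⌊151.59/10⌋ = 15 → P.
Square: lon ⌊12.67/2⌋ = 6; lat ⌊1.59/1⌋ = 1.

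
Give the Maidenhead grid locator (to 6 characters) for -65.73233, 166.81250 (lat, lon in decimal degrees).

RC34jg

Shift to the Maidenhead origin (180°W, 90°S): lon 346.8125, lat 24.2677.
Field: lon ⌊346.8125/20⌋ = 17 → R; lat ⌊24.2677/10⌋ = 2 → C.
Square: lon ⌊6.8125/2⌋ = 3; lat ⌊4.2677/1⌋ = 4.
Subsquare: lon ⌊0.8125/0.0833333⌋ = 9 → j; lat ⌊0.2677/0.0416667⌋ = 6 → g.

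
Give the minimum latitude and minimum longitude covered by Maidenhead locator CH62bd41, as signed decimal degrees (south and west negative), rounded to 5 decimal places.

-17.87083, -127.88333

Field C=2, H=7: +2·20° lon, +7·10° lat → SW at lon -140°, lat -20°.
Square 6, 2: +6·2° lon, +2·1° lat → SW at lon -128°, lat -18°.
Subsquare b=1, d=3: +1·0.0833333° lon, +3·0.0416667° lat → SW at lon -127.917°, lat -17.875°.
Extended square 4, 1: +4·0.00833333° lon, +1·0.00416667° lat → SW at lon -127.883°, lat -17.8708°.
latitude -17.87083, longitude -127.88333.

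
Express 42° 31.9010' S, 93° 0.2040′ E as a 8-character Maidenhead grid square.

NE67ml02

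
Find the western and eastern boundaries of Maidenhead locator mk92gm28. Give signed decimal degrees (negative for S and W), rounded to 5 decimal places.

78.51667, 78.52500

Field M=12, K=10: +12·20° lon, +10·10° lat → SW at lon 60°, lat 10°.
Square 9, 2: +9·2° lon, +2·1° lat → SW at lon 78°, lat 12°.
Subsquare g=6, m=12: +6·0.0833333° lon, +12·0.0416667° lat → SW at lon 78.5°, lat 12.5°.
Extended square 2, 8: +2·0.00833333° lon, +8·0.00416667° lat → SW at lon 78.5167°, lat 12.5333°.
Cell spans 0.00833333° lon × 0.00416667° lat.
west 78.51667, east 78.52500.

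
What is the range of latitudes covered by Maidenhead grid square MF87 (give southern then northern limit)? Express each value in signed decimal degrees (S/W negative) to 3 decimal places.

-33.000, -32.000

Field M=12, F=5: +12·20° lon, +5·10° lat → SW at lon 60°, lat -40°.
Square 8, 7: +8·2° lon, +7·1° lat → SW at lon 76°, lat -33°.
Cell spans 2° lon × 1° lat.
south -33.000, north -32.000.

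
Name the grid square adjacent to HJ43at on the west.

Longitude subsquare a = 0; −1 → -1, wraps to 23 = x, carry into square.
Longitude square 4; −1 → 3.
The latitude characters are unchanged.

HJ33xt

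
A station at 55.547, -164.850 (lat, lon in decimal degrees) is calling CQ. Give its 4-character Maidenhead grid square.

Offset from 180°W / 90°S: lon 15.15°, lat 145.55°.
Field: 15.15/20 → 0 → A, 145.55/10 → 14 → O; chars AO.
Square: 15.15/2 → 7, 5.55/1 → 5; chars 75.

AO75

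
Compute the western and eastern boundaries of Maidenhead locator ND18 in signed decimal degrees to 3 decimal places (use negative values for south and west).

Field N=13, D=3: +13·20° lon, +3·10° lat → SW at lon 80°, lat -60°.
Square 1, 8: +1·2° lon, +8·1° lat → SW at lon 82°, lat -52°.
Cell spans 2° lon × 1° lat.
west 82.000, east 84.000.

82.000, 84.000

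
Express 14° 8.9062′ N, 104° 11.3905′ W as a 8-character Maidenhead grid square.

DK74vd75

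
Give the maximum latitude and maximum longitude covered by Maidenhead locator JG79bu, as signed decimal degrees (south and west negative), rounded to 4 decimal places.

Field J=9, G=6: +9·20° lon, +6·10° lat → SW at lon 0°, lat -30°.
Square 7, 9: +7·2° lon, +9·1° lat → SW at lon 14°, lat -21°.
Subsquare b=1, u=20: +1·0.0833333° lon, +20·0.0416667° lat → SW at lon 14.0833°, lat -20.1667°.
Cell spans 0.0833333° lon × 0.0416667° lat. NE corner is SW corner plus one full cell.
latitude -20.1250, longitude 14.1667.

-20.1250, 14.1667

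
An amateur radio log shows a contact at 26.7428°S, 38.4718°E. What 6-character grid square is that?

Offset from 180°W / 90°S: lon 218.4718°, lat 63.2572°.
Field: lon ⌊218.4718/20⌋ = 10 → K; lat ⌊63.2572/10⌋ = 6 → G.
Square: lon ⌊18.4718/2⌋ = 9; lat ⌊3.2572/1⌋ = 3.
Subsquare: lon ⌊0.4718/0.0833333⌋ = 5 → f; lat ⌊0.2572/0.0416667⌋ = 6 → g.

KG93fg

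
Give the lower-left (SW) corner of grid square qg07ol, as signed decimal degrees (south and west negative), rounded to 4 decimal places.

-22.5417, 141.1667

Field Q=16, G=6: +16·20° lon, +6·10° lat → SW at lon 140°, lat -30°.
Square 0, 7: +0·2° lon, +7·1° lat → SW at lon 140°, lat -23°.
Subsquare o=14, l=11: +14·0.0833333° lon, +11·0.0416667° lat → SW at lon 141.167°, lat -22.5417°.
latitude -22.5417, longitude 141.1667.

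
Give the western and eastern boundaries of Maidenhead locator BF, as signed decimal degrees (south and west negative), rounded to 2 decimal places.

-160.00, -140.00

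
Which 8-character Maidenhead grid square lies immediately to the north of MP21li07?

Latitude extended square 7; +1 → 8.
The longitude characters are unchanged.

MP21li08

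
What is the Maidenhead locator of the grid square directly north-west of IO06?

Longitude square 0; −1 → -1, wraps to 9, carry into field.
Longitude field I = 8; −1 → 7 = H.
Latitude square 6; +1 → 7.

HO97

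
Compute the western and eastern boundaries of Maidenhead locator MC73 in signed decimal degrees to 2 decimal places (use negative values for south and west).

74.00, 76.00

Field M=12, C=2: +12·20° lon, +2·10° lat → SW at lon 60°, lat -70°.
Square 7, 3: +7·2° lon, +3·1° lat → SW at lon 74°, lat -67°.
Cell spans 2° lon × 1° lat.
west 74.00, east 76.00.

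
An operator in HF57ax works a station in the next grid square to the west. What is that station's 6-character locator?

Longitude subsquare a = 0; −1 → -1, wraps to 23 = x, carry into square.
Longitude square 5; −1 → 4.
The latitude characters are unchanged.

HF47xx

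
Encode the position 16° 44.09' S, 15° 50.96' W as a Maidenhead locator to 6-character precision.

Shift to the Maidenhead origin (180°W, 90°S): lon 164.1507, lat 73.2652.
Field: 164.1507/20 → 8 → I, 73.2652/10 → 7 → H; chars IH.
Square: 4.1507/2 → 2, 3.2652/1 → 3; chars 23.
Subsquare: 0.1507/0.0833333 → 1 → b, 0.2652/0.0416667 → 6 → g; chars bg.

IH23bg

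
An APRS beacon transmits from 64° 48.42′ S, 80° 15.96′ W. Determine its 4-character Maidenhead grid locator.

Offset from 180°W / 90°S: lon 99.73°, lat 25.19°.
Field: lon ⌊99.73/20⌋ = 4 → E; lat ⌊25.19/10⌋ = 2 → C.
Square: lon ⌊19.73/2⌋ = 9; lat ⌊5.19/1⌋ = 5.

EC95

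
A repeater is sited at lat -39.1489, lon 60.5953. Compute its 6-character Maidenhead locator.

MF00hu

Add 180° to longitude and 90° to latitude: 240.5953, 50.8511.
Field: lon ⌊240.5953/20⌋ = 12 → M; lat ⌊50.8511/10⌋ = 5 → F.
Square: lon ⌊0.5953/2⌋ = 0; lat ⌊0.8511/1⌋ = 0.
Subsquare: lon ⌊0.5953/0.0833333⌋ = 7 → h; lat ⌊0.8511/0.0416667⌋ = 20 → u.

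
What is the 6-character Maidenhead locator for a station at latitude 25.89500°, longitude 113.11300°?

Add 180° to longitude and 90° to latitude: 293.1130, 115.8950.
Field: 293.1130/20 → 14 → O, 115.8950/10 → 11 → L; chars OL.
Square: 13.1130/2 → 6, 5.8950/1 → 5; chars 65.
Subsquare: 1.1130/0.0833333 → 13 → n, 0.8950/0.0416667 → 21 → v; chars nv.

OL65nv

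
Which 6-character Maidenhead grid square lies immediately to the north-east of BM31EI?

BM31fj

Longitude subsquare e = 4; +1 → 5 = f.
Latitude subsquare i = 8; +1 → 9 = j.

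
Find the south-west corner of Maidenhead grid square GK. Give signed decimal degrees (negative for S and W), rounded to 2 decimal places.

Field G=6, K=10: +6·20° lon, +10·10° lat → SW at lon -60°, lat 10°.
latitude 10.00, longitude -60.00.

10.00, -60.00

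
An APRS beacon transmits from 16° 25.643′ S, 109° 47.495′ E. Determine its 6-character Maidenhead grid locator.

OH43vn

Shift to the Maidenhead origin (180°W, 90°S): lon 289.7916, lat 73.5726.
Field: 289.7916/20 → 14 → O, 73.5726/10 → 7 → H; chars OH.
Square: 9.7916/2 → 4, 3.5726/1 → 3; chars 43.
Subsquare: 1.7916/0.0833333 → 21 → v, 0.5726/0.0416667 → 13 → n; chars vn.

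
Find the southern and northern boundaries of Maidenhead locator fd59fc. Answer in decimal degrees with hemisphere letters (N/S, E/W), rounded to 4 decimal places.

50.9167° S, 50.8750° S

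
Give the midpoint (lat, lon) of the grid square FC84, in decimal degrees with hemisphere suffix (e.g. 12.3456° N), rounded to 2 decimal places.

Field F=5, C=2: +5·20° lon, +2·10° lat → SW at lon -80°, lat -70°.
Square 8, 4: +8·2° lon, +4·1° lat → SW at lon -64°, lat -66°.
Cell spans 2° lon × 1° lat. Centre is SW corner plus half of each.
latitude 65.50° S, longitude 63.00° W.

65.50° S, 63.00° W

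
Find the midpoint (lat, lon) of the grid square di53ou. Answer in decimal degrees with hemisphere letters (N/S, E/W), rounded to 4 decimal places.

6.1458° S, 108.7917° W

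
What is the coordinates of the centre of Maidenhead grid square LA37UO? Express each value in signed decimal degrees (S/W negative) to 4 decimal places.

Field L=11, A=0: +11·20° lon, +0·10° lat → SW at lon 40°, lat -90°.
Square 3, 7: +3·2° lon, +7·1° lat → SW at lon 46°, lat -83°.
Subsquare u=20, o=14: +20·0.0833333° lon, +14·0.0416667° lat → SW at lon 47.6667°, lat -82.4167°.
Cell spans 0.0833333° lon × 0.0416667° lat. Centre is SW corner plus half of each.
latitude -82.3958, longitude 47.7083.

-82.3958, 47.7083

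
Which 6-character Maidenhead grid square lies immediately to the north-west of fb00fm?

Longitude subsquare f = 5; −1 → 4 = e.
Latitude subsquare m = 12; +1 → 13 = n.

FB00en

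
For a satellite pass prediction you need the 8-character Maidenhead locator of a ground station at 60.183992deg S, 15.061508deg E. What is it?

JC79mt75

Add 180° to longitude and 90° to latitude: 195.06151, 29.81601.
Field (20°×10°, letters A–R): lon ⌊195.06151/20⌋ = 9 → J; lat ⌊29.81601/10⌋ = 2 → C.
Square (2°×1°, digits 0–9): lon ⌊15.06151/2⌋ = 7; lat ⌊9.81601/1⌋ = 9.
Subsquare (5′×2.5′, letters a–x): lon ⌊1.06151/0.0833333⌋ = 12 → m; lat ⌊0.81601/0.0416667⌋ = 19 → t.
Extended square (30″×15″, digits 0–9): lon ⌊0.06151/0.00833333⌋ = 7; lat ⌊0.02434/0.00416667⌋ = 5.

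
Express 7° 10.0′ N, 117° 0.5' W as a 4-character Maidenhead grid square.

DJ17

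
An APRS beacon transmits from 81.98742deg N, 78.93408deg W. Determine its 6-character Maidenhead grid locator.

FR01mx

Add 180° to longitude and 90° to latitude: 101.0659, 171.9874.
Field (20°×10°, letters A–R): 101.0659/20 → 5 → F, 171.9874/10 → 17 → R; chars FR.
Square (2°×1°, digits 0–9): 1.0659/2 → 0, 1.9874/1 → 1; chars 01.
Subsquare (5′×2.5′, letters a–x): 1.0659/0.0833333 → 12 → m, 0.9874/0.0416667 → 23 → x; chars mx.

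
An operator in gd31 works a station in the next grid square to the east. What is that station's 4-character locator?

Longitude square 3; +1 → 4.
The latitude characters are unchanged.

GD41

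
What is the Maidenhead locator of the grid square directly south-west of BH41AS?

Longitude subsquare a = 0; −1 → -1, wraps to 23 = x, carry into square.
Longitude square 4; −1 → 3.
Latitude subsquare s = 18; −1 → 17 = r.

BH31xr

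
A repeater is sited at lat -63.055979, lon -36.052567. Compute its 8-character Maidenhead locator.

HC16xw36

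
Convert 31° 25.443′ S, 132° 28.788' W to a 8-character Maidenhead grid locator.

CF38sn28

Shift to the Maidenhead origin (180°W, 90°S): lon 47.52020, lat 58.57595.
Field: 47.52020/20 → 2 → C, 58.57595/10 → 5 → F; chars CF.
Square: 7.52020/2 → 3, 8.57595/1 → 8; chars 38.
Subsquare: 1.52020/0.0833333 → 18 → s, 0.57595/0.0416667 → 13 → n; chars sn.
Extended square: 0.02020/0.00833333 → 2, 0.03428/0.00416667 → 8; chars 28.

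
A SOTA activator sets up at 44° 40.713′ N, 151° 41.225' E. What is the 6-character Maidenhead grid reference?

Shift to the Maidenhead origin (180°W, 90°S): lon 331.6871, lat 134.6786.
Field: lon ⌊331.6871/20⌋ = 16 → Q; lat ⌊134.6786/10⌋ = 13 → N.
Square: lon ⌊11.6871/2⌋ = 5; lat ⌊4.6786/1⌋ = 4.
Subsquare: lon ⌊1.6871/0.0833333⌋ = 20 → u; lat ⌊0.6786/0.0416667⌋ = 16 → q.

QN54uq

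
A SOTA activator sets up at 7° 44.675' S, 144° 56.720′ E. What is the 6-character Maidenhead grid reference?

QI22lg

Offset from 180°W / 90°S: lon 324.9453°, lat 82.2554°.
Field: 324.9453/20 → 16 → Q, 82.2554/10 → 8 → I; chars QI.
Square: 4.9453/2 → 2, 2.2554/1 → 2; chars 22.
Subsquare: 0.9453/0.0833333 → 11 → l, 0.2554/0.0416667 → 6 → g; chars lg.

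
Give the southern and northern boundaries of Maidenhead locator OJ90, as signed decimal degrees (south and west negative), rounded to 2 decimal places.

0.00, 1.00

Field O=14, J=9: +14·20° lon, +9·10° lat → SW at lon 100°, lat 0°.
Square 9, 0: +9·2° lon, +0·1° lat → SW at lon 118°, lat 0°.
Cell spans 2° lon × 1° lat.
south 0.00, north 1.00.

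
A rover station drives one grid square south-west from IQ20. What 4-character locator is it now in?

Longitude square 2; −1 → 1.
Latitude square 0; −1 → -1, wraps to 9, carry into field.
Latitude field Q = 16; −1 → 15 = P.

IP19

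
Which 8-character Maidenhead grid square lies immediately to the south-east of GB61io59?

Longitude extended square 5; +1 → 6.
Latitude extended square 9; −1 → 8.

GB61io68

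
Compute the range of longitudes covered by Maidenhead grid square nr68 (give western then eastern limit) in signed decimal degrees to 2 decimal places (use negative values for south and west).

92.00, 94.00

Field N=13, R=17: +13·20° lon, +17·10° lat → SW at lon 80°, lat 80°.
Square 6, 8: +6·2° lon, +8·1° lat → SW at lon 92°, lat 88°.
Cell spans 2° lon × 1° lat.
west 92.00, east 94.00.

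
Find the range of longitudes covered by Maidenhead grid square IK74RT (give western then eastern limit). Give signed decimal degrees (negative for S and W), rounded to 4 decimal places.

-4.5833, -4.5000

Field I=8, K=10: +8·20° lon, +10·10° lat → SW at lon -20°, lat 10°.
Square 7, 4: +7·2° lon, +4·1° lat → SW at lon -6°, lat 14°.
Subsquare r=17, t=19: +17·0.0833333° lon, +19·0.0416667° lat → SW at lon -4.58333°, lat 14.7917°.
Cell spans 0.0833333° lon × 0.0416667° lat.
west -4.5833, east -4.5000.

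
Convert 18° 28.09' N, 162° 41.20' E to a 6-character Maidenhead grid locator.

RK18il

Add 180° to longitude and 90° to latitude: 342.6867, 108.4682.
Field: 342.6867/20 → 17 → R, 108.4682/10 → 10 → K; chars RK.
Square: 2.6867/2 → 1, 8.4682/1 → 8; chars 18.
Subsquare: 0.6867/0.0833333 → 8 → i, 0.4682/0.0416667 → 11 → l; chars il.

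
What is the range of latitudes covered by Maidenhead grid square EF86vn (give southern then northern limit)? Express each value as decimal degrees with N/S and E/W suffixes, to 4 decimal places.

33.4583° S, 33.4167° S

Field E=4, F=5: +4·20° lon, +5·10° lat → SW at lon -100°, lat -40°.
Square 8, 6: +8·2° lon, +6·1° lat → SW at lon -84°, lat -34°.
Subsquare v=21, n=13: +21·0.0833333° lon, +13·0.0416667° lat → SW at lon -82.25°, lat -33.4583°.
Cell spans 0.0833333° lon × 0.0416667° lat.
south 33.4583° S, north 33.4167° S.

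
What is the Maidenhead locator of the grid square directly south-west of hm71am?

HM61xl

Longitude subsquare a = 0; −1 → -1, wraps to 23 = x, carry into square.
Longitude square 7; −1 → 6.
Latitude subsquare m = 12; −1 → 11 = l.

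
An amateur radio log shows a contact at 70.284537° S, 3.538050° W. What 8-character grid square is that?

IB89fr51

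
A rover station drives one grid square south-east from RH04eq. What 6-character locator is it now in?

RH04fp

Longitude subsquare e = 4; +1 → 5 = f.
Latitude subsquare q = 16; −1 → 15 = p.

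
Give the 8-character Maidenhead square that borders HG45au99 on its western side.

HG45au89

Longitude extended square 9; −1 → 8.
The latitude characters are unchanged.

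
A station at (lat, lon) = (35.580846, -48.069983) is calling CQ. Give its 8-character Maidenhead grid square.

Offset from 180°W / 90°S: lon 131.93002°, lat 125.58085°.
Field: 131.93002/20 → 6 → G, 125.58085/10 → 12 → M; chars GM.
Square: 11.93002/2 → 5, 5.58085/1 → 5; chars 55.
Subsquare: 1.93002/0.0833333 → 23 → x, 0.58085/0.0416667 → 13 → n; chars xn.
Extended square: 0.01335/0.00833333 → 1, 0.03918/0.00416667 → 9; chars 19.

GM55xn19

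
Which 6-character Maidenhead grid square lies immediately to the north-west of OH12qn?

Longitude subsquare q = 16; −1 → 15 = p.
Latitude subsquare n = 13; +1 → 14 = o.

OH12po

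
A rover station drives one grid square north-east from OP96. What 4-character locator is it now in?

Longitude square 9; +1 → 10, wraps to 0, carry into field.
Longitude field O = 14; +1 → 15 = P.
Latitude square 6; +1 → 7.

PP07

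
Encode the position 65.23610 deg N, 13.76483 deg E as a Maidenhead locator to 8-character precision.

JP65vf16

Add 180° to longitude and 90° to latitude: 193.76483, 155.23610.
Field (20°×10°, letters A–R): lon ⌊193.76483/20⌋ = 9 → J; lat ⌊155.23610/10⌋ = 15 → P.
Square (2°×1°, digits 0–9): lon ⌊13.76483/2⌋ = 6; lat ⌊5.23610/1⌋ = 5.
Subsquare (5′×2.5′, letters a–x): lon ⌊1.76483/0.0833333⌋ = 21 → v; lat ⌊0.23610/0.0416667⌋ = 5 → f.
Extended square (30″×15″, digits 0–9): lon ⌊0.01483/0.00833333⌋ = 1; lat ⌊0.02777/0.00416667⌋ = 6.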